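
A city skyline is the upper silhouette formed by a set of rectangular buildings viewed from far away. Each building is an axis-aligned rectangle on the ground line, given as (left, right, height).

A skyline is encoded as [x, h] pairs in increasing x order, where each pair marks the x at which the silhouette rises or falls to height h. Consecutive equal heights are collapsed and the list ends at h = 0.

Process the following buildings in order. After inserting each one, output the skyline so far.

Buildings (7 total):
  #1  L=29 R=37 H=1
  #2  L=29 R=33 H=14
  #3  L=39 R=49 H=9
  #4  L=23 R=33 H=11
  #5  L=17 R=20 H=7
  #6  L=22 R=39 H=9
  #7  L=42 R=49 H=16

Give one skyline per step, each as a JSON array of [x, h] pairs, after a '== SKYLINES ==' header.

== SKYLINES ==
[[29,1],[37,0]]
[[29,14],[33,1],[37,0]]
[[29,14],[33,1],[37,0],[39,9],[49,0]]
[[23,11],[29,14],[33,1],[37,0],[39,9],[49,0]]
[[17,7],[20,0],[23,11],[29,14],[33,1],[37,0],[39,9],[49,0]]
[[17,7],[20,0],[22,9],[23,11],[29,14],[33,9],[49,0]]
[[17,7],[20,0],[22,9],[23,11],[29,14],[33,9],[42,16],[49,0]]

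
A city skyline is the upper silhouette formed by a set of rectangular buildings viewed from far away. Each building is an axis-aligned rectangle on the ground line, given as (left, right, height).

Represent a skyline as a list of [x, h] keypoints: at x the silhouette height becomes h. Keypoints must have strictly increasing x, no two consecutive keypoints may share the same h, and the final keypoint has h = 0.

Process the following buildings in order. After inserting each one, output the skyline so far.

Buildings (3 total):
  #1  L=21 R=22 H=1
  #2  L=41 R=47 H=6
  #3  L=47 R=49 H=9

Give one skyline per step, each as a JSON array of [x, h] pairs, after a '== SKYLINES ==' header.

== SKYLINES ==
[[21,1],[22,0]]
[[21,1],[22,0],[41,6],[47,0]]
[[21,1],[22,0],[41,6],[47,9],[49,0]]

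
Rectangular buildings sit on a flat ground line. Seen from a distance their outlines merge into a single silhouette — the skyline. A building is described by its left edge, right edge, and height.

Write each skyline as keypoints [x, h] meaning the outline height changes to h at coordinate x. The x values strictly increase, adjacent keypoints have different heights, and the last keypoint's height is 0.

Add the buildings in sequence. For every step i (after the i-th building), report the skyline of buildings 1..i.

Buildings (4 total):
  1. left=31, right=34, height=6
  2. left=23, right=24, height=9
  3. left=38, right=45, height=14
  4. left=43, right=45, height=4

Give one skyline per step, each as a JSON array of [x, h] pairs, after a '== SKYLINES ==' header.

== SKYLINES ==
[[31,6],[34,0]]
[[23,9],[24,0],[31,6],[34,0]]
[[23,9],[24,0],[31,6],[34,0],[38,14],[45,0]]
[[23,9],[24,0],[31,6],[34,0],[38,14],[45,0]]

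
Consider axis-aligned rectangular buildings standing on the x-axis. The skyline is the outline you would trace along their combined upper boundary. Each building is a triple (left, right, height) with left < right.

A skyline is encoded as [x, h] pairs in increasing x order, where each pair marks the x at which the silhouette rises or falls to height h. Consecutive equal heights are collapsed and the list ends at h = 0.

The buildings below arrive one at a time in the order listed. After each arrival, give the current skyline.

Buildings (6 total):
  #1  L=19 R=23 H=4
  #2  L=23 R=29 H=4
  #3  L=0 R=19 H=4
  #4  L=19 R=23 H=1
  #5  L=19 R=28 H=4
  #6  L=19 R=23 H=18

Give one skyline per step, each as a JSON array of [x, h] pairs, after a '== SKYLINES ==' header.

== SKYLINES ==
[[19,4],[23,0]]
[[19,4],[29,0]]
[[0,4],[29,0]]
[[0,4],[29,0]]
[[0,4],[29,0]]
[[0,4],[19,18],[23,4],[29,0]]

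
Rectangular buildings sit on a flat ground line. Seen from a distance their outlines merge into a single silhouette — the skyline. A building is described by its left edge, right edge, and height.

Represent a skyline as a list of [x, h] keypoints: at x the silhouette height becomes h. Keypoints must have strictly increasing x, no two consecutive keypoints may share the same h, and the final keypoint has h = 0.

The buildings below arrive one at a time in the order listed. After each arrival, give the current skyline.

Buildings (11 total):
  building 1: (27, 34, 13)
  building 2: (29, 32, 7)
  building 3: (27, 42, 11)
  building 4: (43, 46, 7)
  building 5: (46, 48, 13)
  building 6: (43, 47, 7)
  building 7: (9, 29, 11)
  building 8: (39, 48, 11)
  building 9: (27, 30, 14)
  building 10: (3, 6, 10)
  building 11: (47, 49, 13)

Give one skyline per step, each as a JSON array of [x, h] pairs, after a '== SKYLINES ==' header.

== SKYLINES ==
[[27,13],[34,0]]
[[27,13],[34,0]]
[[27,13],[34,11],[42,0]]
[[27,13],[34,11],[42,0],[43,7],[46,0]]
[[27,13],[34,11],[42,0],[43,7],[46,13],[48,0]]
[[27,13],[34,11],[42,0],[43,7],[46,13],[48,0]]
[[9,11],[27,13],[34,11],[42,0],[43,7],[46,13],[48,0]]
[[9,11],[27,13],[34,11],[46,13],[48,0]]
[[9,11],[27,14],[30,13],[34,11],[46,13],[48,0]]
[[3,10],[6,0],[9,11],[27,14],[30,13],[34,11],[46,13],[48,0]]
[[3,10],[6,0],[9,11],[27,14],[30,13],[34,11],[46,13],[49,0]]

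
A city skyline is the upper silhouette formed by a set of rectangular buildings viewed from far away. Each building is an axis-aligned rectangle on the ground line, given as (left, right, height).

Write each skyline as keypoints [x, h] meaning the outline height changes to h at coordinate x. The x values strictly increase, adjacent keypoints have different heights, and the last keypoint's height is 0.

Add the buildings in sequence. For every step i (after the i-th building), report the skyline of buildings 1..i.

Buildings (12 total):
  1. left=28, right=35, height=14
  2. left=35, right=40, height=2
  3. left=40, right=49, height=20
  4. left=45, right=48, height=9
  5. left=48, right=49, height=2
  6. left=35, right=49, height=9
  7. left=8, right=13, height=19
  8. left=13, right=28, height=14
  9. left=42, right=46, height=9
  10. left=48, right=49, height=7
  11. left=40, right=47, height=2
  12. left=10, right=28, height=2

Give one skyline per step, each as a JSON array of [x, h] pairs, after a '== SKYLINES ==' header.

== SKYLINES ==
[[28,14],[35,0]]
[[28,14],[35,2],[40,0]]
[[28,14],[35,2],[40,20],[49,0]]
[[28,14],[35,2],[40,20],[49,0]]
[[28,14],[35,2],[40,20],[49,0]]
[[28,14],[35,9],[40,20],[49,0]]
[[8,19],[13,0],[28,14],[35,9],[40,20],[49,0]]
[[8,19],[13,14],[35,9],[40,20],[49,0]]
[[8,19],[13,14],[35,9],[40,20],[49,0]]
[[8,19],[13,14],[35,9],[40,20],[49,0]]
[[8,19],[13,14],[35,9],[40,20],[49,0]]
[[8,19],[13,14],[35,9],[40,20],[49,0]]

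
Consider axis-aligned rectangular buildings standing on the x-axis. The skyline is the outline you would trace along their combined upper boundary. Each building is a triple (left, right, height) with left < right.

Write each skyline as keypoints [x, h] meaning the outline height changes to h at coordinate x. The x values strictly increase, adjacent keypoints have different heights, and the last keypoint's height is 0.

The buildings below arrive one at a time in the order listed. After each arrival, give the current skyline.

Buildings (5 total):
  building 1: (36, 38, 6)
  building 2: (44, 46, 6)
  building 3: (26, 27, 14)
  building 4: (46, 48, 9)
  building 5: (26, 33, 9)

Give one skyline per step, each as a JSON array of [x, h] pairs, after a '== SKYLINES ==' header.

== SKYLINES ==
[[36,6],[38,0]]
[[36,6],[38,0],[44,6],[46,0]]
[[26,14],[27,0],[36,6],[38,0],[44,6],[46,0]]
[[26,14],[27,0],[36,6],[38,0],[44,6],[46,9],[48,0]]
[[26,14],[27,9],[33,0],[36,6],[38,0],[44,6],[46,9],[48,0]]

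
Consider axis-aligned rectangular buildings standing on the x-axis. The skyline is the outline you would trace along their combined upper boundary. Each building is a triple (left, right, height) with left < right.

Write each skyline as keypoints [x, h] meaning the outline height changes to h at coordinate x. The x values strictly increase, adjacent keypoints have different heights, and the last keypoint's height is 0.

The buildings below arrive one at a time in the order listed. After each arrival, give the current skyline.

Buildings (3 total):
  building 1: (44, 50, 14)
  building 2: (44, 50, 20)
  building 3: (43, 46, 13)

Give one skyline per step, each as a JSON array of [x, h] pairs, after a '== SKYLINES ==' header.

== SKYLINES ==
[[44,14],[50,0]]
[[44,20],[50,0]]
[[43,13],[44,20],[50,0]]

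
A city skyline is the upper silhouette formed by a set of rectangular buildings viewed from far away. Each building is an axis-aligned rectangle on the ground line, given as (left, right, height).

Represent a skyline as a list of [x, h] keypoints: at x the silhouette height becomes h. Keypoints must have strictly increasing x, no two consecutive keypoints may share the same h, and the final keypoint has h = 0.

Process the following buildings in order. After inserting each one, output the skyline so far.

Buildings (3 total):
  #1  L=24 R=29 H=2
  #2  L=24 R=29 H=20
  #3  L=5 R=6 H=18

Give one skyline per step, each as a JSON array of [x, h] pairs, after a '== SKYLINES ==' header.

== SKYLINES ==
[[24,2],[29,0]]
[[24,20],[29,0]]
[[5,18],[6,0],[24,20],[29,0]]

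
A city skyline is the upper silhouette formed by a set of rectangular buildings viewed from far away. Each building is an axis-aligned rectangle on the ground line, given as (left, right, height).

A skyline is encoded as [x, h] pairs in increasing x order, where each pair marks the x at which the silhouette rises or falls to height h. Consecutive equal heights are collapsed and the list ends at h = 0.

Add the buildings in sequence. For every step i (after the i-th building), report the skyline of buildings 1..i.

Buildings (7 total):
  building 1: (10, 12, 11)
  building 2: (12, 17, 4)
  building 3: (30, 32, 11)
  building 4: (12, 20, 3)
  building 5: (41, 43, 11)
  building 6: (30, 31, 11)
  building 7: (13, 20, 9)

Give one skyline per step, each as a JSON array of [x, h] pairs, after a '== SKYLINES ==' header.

== SKYLINES ==
[[10,11],[12,0]]
[[10,11],[12,4],[17,0]]
[[10,11],[12,4],[17,0],[30,11],[32,0]]
[[10,11],[12,4],[17,3],[20,0],[30,11],[32,0]]
[[10,11],[12,4],[17,3],[20,0],[30,11],[32,0],[41,11],[43,0]]
[[10,11],[12,4],[17,3],[20,0],[30,11],[32,0],[41,11],[43,0]]
[[10,11],[12,4],[13,9],[20,0],[30,11],[32,0],[41,11],[43,0]]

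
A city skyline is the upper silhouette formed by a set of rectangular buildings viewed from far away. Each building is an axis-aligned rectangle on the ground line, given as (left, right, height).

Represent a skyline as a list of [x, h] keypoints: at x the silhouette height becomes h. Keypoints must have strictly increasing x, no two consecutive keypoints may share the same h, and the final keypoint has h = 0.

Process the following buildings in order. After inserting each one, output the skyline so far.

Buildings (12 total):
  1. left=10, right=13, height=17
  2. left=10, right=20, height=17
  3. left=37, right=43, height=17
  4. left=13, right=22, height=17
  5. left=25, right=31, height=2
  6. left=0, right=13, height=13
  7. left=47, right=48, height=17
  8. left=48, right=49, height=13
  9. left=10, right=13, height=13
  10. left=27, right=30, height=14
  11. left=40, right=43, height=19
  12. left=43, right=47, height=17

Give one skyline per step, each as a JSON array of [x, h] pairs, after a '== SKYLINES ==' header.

== SKYLINES ==
[[10,17],[13,0]]
[[10,17],[20,0]]
[[10,17],[20,0],[37,17],[43,0]]
[[10,17],[22,0],[37,17],[43,0]]
[[10,17],[22,0],[25,2],[31,0],[37,17],[43,0]]
[[0,13],[10,17],[22,0],[25,2],[31,0],[37,17],[43,0]]
[[0,13],[10,17],[22,0],[25,2],[31,0],[37,17],[43,0],[47,17],[48,0]]
[[0,13],[10,17],[22,0],[25,2],[31,0],[37,17],[43,0],[47,17],[48,13],[49,0]]
[[0,13],[10,17],[22,0],[25,2],[31,0],[37,17],[43,0],[47,17],[48,13],[49,0]]
[[0,13],[10,17],[22,0],[25,2],[27,14],[30,2],[31,0],[37,17],[43,0],[47,17],[48,13],[49,0]]
[[0,13],[10,17],[22,0],[25,2],[27,14],[30,2],[31,0],[37,17],[40,19],[43,0],[47,17],[48,13],[49,0]]
[[0,13],[10,17],[22,0],[25,2],[27,14],[30,2],[31,0],[37,17],[40,19],[43,17],[48,13],[49,0]]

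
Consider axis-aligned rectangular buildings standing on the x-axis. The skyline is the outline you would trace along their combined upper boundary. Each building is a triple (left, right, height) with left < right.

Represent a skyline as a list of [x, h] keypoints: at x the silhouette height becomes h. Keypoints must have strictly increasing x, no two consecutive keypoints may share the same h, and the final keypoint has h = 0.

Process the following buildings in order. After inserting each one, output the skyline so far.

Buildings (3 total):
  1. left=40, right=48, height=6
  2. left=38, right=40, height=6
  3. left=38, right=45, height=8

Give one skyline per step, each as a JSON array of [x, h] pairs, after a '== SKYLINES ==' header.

== SKYLINES ==
[[40,6],[48,0]]
[[38,6],[48,0]]
[[38,8],[45,6],[48,0]]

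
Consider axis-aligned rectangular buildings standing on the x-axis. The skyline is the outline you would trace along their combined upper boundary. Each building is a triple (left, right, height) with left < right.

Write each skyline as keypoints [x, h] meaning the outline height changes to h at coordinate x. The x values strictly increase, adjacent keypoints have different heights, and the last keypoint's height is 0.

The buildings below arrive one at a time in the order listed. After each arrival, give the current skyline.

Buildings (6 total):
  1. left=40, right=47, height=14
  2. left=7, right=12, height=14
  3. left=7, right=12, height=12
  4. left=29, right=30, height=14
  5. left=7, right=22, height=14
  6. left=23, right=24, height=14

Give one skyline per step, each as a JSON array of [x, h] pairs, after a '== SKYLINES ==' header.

== SKYLINES ==
[[40,14],[47,0]]
[[7,14],[12,0],[40,14],[47,0]]
[[7,14],[12,0],[40,14],[47,0]]
[[7,14],[12,0],[29,14],[30,0],[40,14],[47,0]]
[[7,14],[22,0],[29,14],[30,0],[40,14],[47,0]]
[[7,14],[22,0],[23,14],[24,0],[29,14],[30,0],[40,14],[47,0]]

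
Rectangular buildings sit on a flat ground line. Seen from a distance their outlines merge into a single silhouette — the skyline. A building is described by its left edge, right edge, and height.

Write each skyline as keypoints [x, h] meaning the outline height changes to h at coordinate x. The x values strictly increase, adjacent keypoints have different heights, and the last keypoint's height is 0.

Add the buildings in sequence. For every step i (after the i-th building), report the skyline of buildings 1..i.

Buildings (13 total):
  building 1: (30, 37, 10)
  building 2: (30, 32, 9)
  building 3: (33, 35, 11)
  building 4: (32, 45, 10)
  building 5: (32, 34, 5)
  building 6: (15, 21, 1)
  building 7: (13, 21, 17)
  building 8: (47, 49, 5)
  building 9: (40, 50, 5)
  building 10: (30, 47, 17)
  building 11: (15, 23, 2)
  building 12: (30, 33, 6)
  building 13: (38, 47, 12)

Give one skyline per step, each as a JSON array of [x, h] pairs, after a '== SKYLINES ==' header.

== SKYLINES ==
[[30,10],[37,0]]
[[30,10],[37,0]]
[[30,10],[33,11],[35,10],[37,0]]
[[30,10],[33,11],[35,10],[45,0]]
[[30,10],[33,11],[35,10],[45,0]]
[[15,1],[21,0],[30,10],[33,11],[35,10],[45,0]]
[[13,17],[21,0],[30,10],[33,11],[35,10],[45,0]]
[[13,17],[21,0],[30,10],[33,11],[35,10],[45,0],[47,5],[49,0]]
[[13,17],[21,0],[30,10],[33,11],[35,10],[45,5],[50,0]]
[[13,17],[21,0],[30,17],[47,5],[50,0]]
[[13,17],[21,2],[23,0],[30,17],[47,5],[50,0]]
[[13,17],[21,2],[23,0],[30,17],[47,5],[50,0]]
[[13,17],[21,2],[23,0],[30,17],[47,5],[50,0]]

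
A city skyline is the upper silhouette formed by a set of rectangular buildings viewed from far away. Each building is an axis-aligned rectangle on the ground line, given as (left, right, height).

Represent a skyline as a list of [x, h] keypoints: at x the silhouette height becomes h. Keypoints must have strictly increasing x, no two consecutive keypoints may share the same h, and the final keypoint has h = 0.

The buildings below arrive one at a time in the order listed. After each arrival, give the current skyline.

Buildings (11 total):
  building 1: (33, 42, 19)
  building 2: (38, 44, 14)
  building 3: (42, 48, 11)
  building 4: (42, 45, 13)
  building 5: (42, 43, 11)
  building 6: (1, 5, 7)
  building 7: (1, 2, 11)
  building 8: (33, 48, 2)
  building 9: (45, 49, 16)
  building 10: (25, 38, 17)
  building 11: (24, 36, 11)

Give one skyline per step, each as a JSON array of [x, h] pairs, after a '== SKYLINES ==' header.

== SKYLINES ==
[[33,19],[42,0]]
[[33,19],[42,14],[44,0]]
[[33,19],[42,14],[44,11],[48,0]]
[[33,19],[42,14],[44,13],[45,11],[48,0]]
[[33,19],[42,14],[44,13],[45,11],[48,0]]
[[1,7],[5,0],[33,19],[42,14],[44,13],[45,11],[48,0]]
[[1,11],[2,7],[5,0],[33,19],[42,14],[44,13],[45,11],[48,0]]
[[1,11],[2,7],[5,0],[33,19],[42,14],[44,13],[45,11],[48,0]]
[[1,11],[2,7],[5,0],[33,19],[42,14],[44,13],[45,16],[49,0]]
[[1,11],[2,7],[5,0],[25,17],[33,19],[42,14],[44,13],[45,16],[49,0]]
[[1,11],[2,7],[5,0],[24,11],[25,17],[33,19],[42,14],[44,13],[45,16],[49,0]]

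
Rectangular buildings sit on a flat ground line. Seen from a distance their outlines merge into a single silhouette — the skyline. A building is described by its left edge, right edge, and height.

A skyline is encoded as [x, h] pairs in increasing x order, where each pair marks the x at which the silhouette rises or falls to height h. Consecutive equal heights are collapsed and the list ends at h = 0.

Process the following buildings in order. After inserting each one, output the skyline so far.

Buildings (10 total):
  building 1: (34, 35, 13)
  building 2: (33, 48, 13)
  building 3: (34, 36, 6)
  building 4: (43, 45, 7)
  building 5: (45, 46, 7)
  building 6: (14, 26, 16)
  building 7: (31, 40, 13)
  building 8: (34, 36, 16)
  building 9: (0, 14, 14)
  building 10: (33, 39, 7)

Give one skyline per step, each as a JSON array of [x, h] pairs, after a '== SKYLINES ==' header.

== SKYLINES ==
[[34,13],[35,0]]
[[33,13],[48,0]]
[[33,13],[48,0]]
[[33,13],[48,0]]
[[33,13],[48,0]]
[[14,16],[26,0],[33,13],[48,0]]
[[14,16],[26,0],[31,13],[48,0]]
[[14,16],[26,0],[31,13],[34,16],[36,13],[48,0]]
[[0,14],[14,16],[26,0],[31,13],[34,16],[36,13],[48,0]]
[[0,14],[14,16],[26,0],[31,13],[34,16],[36,13],[48,0]]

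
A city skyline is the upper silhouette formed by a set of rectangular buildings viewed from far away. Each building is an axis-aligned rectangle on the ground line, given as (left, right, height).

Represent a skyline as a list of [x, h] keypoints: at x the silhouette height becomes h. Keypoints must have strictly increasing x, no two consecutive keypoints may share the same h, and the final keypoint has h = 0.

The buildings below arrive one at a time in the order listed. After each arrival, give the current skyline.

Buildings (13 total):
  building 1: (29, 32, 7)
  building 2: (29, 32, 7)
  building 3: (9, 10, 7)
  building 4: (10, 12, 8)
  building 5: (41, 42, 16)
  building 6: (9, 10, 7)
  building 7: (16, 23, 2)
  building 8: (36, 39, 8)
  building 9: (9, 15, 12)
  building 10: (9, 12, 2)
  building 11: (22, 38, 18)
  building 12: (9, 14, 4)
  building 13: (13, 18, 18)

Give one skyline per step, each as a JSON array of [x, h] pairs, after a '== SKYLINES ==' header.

== SKYLINES ==
[[29,7],[32,0]]
[[29,7],[32,0]]
[[9,7],[10,0],[29,7],[32,0]]
[[9,7],[10,8],[12,0],[29,7],[32,0]]
[[9,7],[10,8],[12,0],[29,7],[32,0],[41,16],[42,0]]
[[9,7],[10,8],[12,0],[29,7],[32,0],[41,16],[42,0]]
[[9,7],[10,8],[12,0],[16,2],[23,0],[29,7],[32,0],[41,16],[42,0]]
[[9,7],[10,8],[12,0],[16,2],[23,0],[29,7],[32,0],[36,8],[39,0],[41,16],[42,0]]
[[9,12],[15,0],[16,2],[23,0],[29,7],[32,0],[36,8],[39,0],[41,16],[42,0]]
[[9,12],[15,0],[16,2],[23,0],[29,7],[32,0],[36,8],[39,0],[41,16],[42,0]]
[[9,12],[15,0],[16,2],[22,18],[38,8],[39,0],[41,16],[42,0]]
[[9,12],[15,0],[16,2],[22,18],[38,8],[39,0],[41,16],[42,0]]
[[9,12],[13,18],[18,2],[22,18],[38,8],[39,0],[41,16],[42,0]]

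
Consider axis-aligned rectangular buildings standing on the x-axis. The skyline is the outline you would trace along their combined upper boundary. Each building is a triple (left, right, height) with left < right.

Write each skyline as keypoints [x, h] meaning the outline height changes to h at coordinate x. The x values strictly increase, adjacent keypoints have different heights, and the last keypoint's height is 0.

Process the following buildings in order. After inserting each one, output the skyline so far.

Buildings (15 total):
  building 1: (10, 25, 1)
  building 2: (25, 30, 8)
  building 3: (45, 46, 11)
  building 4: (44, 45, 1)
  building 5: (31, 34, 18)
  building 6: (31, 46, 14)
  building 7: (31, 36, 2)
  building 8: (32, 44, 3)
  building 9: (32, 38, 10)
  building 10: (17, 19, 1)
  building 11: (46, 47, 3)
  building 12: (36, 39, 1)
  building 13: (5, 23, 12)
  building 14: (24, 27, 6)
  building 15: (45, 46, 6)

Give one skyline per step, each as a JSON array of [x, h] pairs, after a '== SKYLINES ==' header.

== SKYLINES ==
[[10,1],[25,0]]
[[10,1],[25,8],[30,0]]
[[10,1],[25,8],[30,0],[45,11],[46,0]]
[[10,1],[25,8],[30,0],[44,1],[45,11],[46,0]]
[[10,1],[25,8],[30,0],[31,18],[34,0],[44,1],[45,11],[46,0]]
[[10,1],[25,8],[30,0],[31,18],[34,14],[46,0]]
[[10,1],[25,8],[30,0],[31,18],[34,14],[46,0]]
[[10,1],[25,8],[30,0],[31,18],[34,14],[46,0]]
[[10,1],[25,8],[30,0],[31,18],[34,14],[46,0]]
[[10,1],[25,8],[30,0],[31,18],[34,14],[46,0]]
[[10,1],[25,8],[30,0],[31,18],[34,14],[46,3],[47,0]]
[[10,1],[25,8],[30,0],[31,18],[34,14],[46,3],[47,0]]
[[5,12],[23,1],[25,8],[30,0],[31,18],[34,14],[46,3],[47,0]]
[[5,12],[23,1],[24,6],[25,8],[30,0],[31,18],[34,14],[46,3],[47,0]]
[[5,12],[23,1],[24,6],[25,8],[30,0],[31,18],[34,14],[46,3],[47,0]]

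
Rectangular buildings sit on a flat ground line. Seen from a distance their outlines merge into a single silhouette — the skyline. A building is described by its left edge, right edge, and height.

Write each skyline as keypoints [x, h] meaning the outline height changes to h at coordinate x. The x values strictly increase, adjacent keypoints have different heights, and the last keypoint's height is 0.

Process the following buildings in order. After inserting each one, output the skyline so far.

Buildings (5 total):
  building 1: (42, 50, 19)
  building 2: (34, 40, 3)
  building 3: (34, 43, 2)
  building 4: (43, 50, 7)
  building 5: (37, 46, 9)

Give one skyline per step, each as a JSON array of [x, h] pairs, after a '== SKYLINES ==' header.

== SKYLINES ==
[[42,19],[50,0]]
[[34,3],[40,0],[42,19],[50,0]]
[[34,3],[40,2],[42,19],[50,0]]
[[34,3],[40,2],[42,19],[50,0]]
[[34,3],[37,9],[42,19],[50,0]]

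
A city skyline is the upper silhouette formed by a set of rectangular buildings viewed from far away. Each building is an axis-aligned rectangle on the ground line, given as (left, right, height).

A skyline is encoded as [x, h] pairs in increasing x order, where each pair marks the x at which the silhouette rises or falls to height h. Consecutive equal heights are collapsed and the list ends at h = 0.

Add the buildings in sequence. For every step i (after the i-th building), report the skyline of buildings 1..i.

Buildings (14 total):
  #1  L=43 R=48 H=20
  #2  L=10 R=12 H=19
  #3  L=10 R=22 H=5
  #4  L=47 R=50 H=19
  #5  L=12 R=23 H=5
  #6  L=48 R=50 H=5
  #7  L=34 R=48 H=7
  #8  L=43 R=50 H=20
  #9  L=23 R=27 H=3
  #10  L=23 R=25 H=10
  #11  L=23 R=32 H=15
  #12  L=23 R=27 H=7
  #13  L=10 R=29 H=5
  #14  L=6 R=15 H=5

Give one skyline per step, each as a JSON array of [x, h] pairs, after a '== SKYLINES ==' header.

== SKYLINES ==
[[43,20],[48,0]]
[[10,19],[12,0],[43,20],[48,0]]
[[10,19],[12,5],[22,0],[43,20],[48,0]]
[[10,19],[12,5],[22,0],[43,20],[48,19],[50,0]]
[[10,19],[12,5],[23,0],[43,20],[48,19],[50,0]]
[[10,19],[12,5],[23,0],[43,20],[48,19],[50,0]]
[[10,19],[12,5],[23,0],[34,7],[43,20],[48,19],[50,0]]
[[10,19],[12,5],[23,0],[34,7],[43,20],[50,0]]
[[10,19],[12,5],[23,3],[27,0],[34,7],[43,20],[50,0]]
[[10,19],[12,5],[23,10],[25,3],[27,0],[34,7],[43,20],[50,0]]
[[10,19],[12,5],[23,15],[32,0],[34,7],[43,20],[50,0]]
[[10,19],[12,5],[23,15],[32,0],[34,7],[43,20],[50,0]]
[[10,19],[12,5],[23,15],[32,0],[34,7],[43,20],[50,0]]
[[6,5],[10,19],[12,5],[23,15],[32,0],[34,7],[43,20],[50,0]]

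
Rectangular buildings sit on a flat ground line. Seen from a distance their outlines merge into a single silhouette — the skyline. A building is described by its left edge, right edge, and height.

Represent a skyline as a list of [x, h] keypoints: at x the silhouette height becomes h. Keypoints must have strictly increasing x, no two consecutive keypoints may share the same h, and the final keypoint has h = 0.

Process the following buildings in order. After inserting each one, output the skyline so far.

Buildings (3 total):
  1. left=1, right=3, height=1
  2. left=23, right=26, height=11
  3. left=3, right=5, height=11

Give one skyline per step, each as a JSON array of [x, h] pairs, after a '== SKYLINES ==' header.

== SKYLINES ==
[[1,1],[3,0]]
[[1,1],[3,0],[23,11],[26,0]]
[[1,1],[3,11],[5,0],[23,11],[26,0]]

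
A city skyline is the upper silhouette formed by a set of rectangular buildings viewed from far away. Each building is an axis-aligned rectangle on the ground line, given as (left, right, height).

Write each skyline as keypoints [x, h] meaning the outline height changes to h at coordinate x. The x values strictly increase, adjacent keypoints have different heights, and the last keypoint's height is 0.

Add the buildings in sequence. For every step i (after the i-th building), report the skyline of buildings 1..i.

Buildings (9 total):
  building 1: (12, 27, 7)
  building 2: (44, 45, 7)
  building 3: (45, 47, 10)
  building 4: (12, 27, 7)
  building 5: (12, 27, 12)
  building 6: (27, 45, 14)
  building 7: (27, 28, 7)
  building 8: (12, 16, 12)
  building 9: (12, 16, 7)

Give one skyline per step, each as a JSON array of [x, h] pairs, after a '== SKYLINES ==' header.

== SKYLINES ==
[[12,7],[27,0]]
[[12,7],[27,0],[44,7],[45,0]]
[[12,7],[27,0],[44,7],[45,10],[47,0]]
[[12,7],[27,0],[44,7],[45,10],[47,0]]
[[12,12],[27,0],[44,7],[45,10],[47,0]]
[[12,12],[27,14],[45,10],[47,0]]
[[12,12],[27,14],[45,10],[47,0]]
[[12,12],[27,14],[45,10],[47,0]]
[[12,12],[27,14],[45,10],[47,0]]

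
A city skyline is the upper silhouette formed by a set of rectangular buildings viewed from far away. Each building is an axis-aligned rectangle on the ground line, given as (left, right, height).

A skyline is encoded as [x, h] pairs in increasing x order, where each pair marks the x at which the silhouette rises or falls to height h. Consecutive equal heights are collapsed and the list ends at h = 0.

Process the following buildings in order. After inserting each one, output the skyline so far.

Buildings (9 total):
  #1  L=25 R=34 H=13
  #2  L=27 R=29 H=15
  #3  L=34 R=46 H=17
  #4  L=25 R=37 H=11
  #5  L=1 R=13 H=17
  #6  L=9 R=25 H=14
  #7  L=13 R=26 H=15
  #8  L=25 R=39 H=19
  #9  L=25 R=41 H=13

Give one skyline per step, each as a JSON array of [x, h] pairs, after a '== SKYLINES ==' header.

== SKYLINES ==
[[25,13],[34,0]]
[[25,13],[27,15],[29,13],[34,0]]
[[25,13],[27,15],[29,13],[34,17],[46,0]]
[[25,13],[27,15],[29,13],[34,17],[46,0]]
[[1,17],[13,0],[25,13],[27,15],[29,13],[34,17],[46,0]]
[[1,17],[13,14],[25,13],[27,15],[29,13],[34,17],[46,0]]
[[1,17],[13,15],[26,13],[27,15],[29,13],[34,17],[46,0]]
[[1,17],[13,15],[25,19],[39,17],[46,0]]
[[1,17],[13,15],[25,19],[39,17],[46,0]]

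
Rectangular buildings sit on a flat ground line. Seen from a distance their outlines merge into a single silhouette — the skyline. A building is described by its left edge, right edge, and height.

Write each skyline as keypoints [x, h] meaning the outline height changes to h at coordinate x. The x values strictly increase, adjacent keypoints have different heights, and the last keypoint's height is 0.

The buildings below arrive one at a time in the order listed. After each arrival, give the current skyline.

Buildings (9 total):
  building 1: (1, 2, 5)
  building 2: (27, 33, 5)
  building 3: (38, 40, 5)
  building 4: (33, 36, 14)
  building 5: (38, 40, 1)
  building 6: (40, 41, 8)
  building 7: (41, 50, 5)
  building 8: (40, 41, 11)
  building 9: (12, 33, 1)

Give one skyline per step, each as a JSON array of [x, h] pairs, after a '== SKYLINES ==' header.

== SKYLINES ==
[[1,5],[2,0]]
[[1,5],[2,0],[27,5],[33,0]]
[[1,5],[2,0],[27,5],[33,0],[38,5],[40,0]]
[[1,5],[2,0],[27,5],[33,14],[36,0],[38,5],[40,0]]
[[1,5],[2,0],[27,5],[33,14],[36,0],[38,5],[40,0]]
[[1,5],[2,0],[27,5],[33,14],[36,0],[38,5],[40,8],[41,0]]
[[1,5],[2,0],[27,5],[33,14],[36,0],[38,5],[40,8],[41,5],[50,0]]
[[1,5],[2,0],[27,5],[33,14],[36,0],[38,5],[40,11],[41,5],[50,0]]
[[1,5],[2,0],[12,1],[27,5],[33,14],[36,0],[38,5],[40,11],[41,5],[50,0]]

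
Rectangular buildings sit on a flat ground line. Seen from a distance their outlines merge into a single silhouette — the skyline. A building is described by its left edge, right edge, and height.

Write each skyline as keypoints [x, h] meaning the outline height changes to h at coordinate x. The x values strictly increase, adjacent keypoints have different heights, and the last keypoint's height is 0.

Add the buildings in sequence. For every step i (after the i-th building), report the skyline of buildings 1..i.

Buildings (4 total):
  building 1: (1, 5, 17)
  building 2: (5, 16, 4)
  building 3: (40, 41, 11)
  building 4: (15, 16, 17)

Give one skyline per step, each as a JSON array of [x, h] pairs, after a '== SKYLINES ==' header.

== SKYLINES ==
[[1,17],[5,0]]
[[1,17],[5,4],[16,0]]
[[1,17],[5,4],[16,0],[40,11],[41,0]]
[[1,17],[5,4],[15,17],[16,0],[40,11],[41,0]]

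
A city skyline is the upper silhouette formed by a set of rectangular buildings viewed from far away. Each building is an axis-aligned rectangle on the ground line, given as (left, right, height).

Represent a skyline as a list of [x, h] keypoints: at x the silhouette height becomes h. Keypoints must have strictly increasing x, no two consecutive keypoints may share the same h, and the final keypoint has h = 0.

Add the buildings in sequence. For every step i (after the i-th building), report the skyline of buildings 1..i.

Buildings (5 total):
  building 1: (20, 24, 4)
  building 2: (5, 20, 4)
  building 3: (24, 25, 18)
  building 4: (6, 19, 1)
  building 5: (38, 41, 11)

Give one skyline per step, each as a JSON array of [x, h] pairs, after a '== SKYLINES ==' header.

== SKYLINES ==
[[20,4],[24,0]]
[[5,4],[24,0]]
[[5,4],[24,18],[25,0]]
[[5,4],[24,18],[25,0]]
[[5,4],[24,18],[25,0],[38,11],[41,0]]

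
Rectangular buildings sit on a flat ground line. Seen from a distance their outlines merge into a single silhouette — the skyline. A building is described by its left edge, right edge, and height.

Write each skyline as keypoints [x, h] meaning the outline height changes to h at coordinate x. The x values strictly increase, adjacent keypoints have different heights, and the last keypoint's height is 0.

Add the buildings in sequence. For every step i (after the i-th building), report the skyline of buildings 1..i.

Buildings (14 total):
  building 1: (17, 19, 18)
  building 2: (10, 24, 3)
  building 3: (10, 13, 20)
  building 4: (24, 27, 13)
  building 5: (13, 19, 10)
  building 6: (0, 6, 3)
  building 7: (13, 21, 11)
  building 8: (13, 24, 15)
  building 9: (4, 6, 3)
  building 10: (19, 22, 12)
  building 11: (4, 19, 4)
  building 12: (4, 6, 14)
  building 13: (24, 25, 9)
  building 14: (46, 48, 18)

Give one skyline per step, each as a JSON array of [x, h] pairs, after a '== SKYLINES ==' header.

== SKYLINES ==
[[17,18],[19,0]]
[[10,3],[17,18],[19,3],[24,0]]
[[10,20],[13,3],[17,18],[19,3],[24,0]]
[[10,20],[13,3],[17,18],[19,3],[24,13],[27,0]]
[[10,20],[13,10],[17,18],[19,3],[24,13],[27,0]]
[[0,3],[6,0],[10,20],[13,10],[17,18],[19,3],[24,13],[27,0]]
[[0,3],[6,0],[10,20],[13,11],[17,18],[19,11],[21,3],[24,13],[27,0]]
[[0,3],[6,0],[10,20],[13,15],[17,18],[19,15],[24,13],[27,0]]
[[0,3],[6,0],[10,20],[13,15],[17,18],[19,15],[24,13],[27,0]]
[[0,3],[6,0],[10,20],[13,15],[17,18],[19,15],[24,13],[27,0]]
[[0,3],[4,4],[10,20],[13,15],[17,18],[19,15],[24,13],[27,0]]
[[0,3],[4,14],[6,4],[10,20],[13,15],[17,18],[19,15],[24,13],[27,0]]
[[0,3],[4,14],[6,4],[10,20],[13,15],[17,18],[19,15],[24,13],[27,0]]
[[0,3],[4,14],[6,4],[10,20],[13,15],[17,18],[19,15],[24,13],[27,0],[46,18],[48,0]]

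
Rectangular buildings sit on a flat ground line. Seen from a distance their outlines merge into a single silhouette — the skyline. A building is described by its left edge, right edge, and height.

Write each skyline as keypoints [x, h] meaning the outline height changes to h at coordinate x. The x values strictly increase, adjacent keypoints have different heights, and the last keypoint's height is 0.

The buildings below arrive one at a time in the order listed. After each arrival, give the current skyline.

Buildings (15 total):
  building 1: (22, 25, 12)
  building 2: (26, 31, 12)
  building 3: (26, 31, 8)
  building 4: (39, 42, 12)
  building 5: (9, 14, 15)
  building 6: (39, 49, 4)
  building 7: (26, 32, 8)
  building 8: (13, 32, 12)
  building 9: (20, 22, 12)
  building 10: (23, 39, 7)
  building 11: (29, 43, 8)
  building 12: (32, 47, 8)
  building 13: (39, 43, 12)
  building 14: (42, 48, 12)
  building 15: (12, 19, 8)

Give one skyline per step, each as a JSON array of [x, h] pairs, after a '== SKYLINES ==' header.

== SKYLINES ==
[[22,12],[25,0]]
[[22,12],[25,0],[26,12],[31,0]]
[[22,12],[25,0],[26,12],[31,0]]
[[22,12],[25,0],[26,12],[31,0],[39,12],[42,0]]
[[9,15],[14,0],[22,12],[25,0],[26,12],[31,0],[39,12],[42,0]]
[[9,15],[14,0],[22,12],[25,0],[26,12],[31,0],[39,12],[42,4],[49,0]]
[[9,15],[14,0],[22,12],[25,0],[26,12],[31,8],[32,0],[39,12],[42,4],[49,0]]
[[9,15],[14,12],[32,0],[39,12],[42,4],[49,0]]
[[9,15],[14,12],[32,0],[39,12],[42,4],[49,0]]
[[9,15],[14,12],[32,7],[39,12],[42,4],[49,0]]
[[9,15],[14,12],[32,8],[39,12],[42,8],[43,4],[49,0]]
[[9,15],[14,12],[32,8],[39,12],[42,8],[47,4],[49,0]]
[[9,15],[14,12],[32,8],[39,12],[43,8],[47,4],[49,0]]
[[9,15],[14,12],[32,8],[39,12],[48,4],[49,0]]
[[9,15],[14,12],[32,8],[39,12],[48,4],[49,0]]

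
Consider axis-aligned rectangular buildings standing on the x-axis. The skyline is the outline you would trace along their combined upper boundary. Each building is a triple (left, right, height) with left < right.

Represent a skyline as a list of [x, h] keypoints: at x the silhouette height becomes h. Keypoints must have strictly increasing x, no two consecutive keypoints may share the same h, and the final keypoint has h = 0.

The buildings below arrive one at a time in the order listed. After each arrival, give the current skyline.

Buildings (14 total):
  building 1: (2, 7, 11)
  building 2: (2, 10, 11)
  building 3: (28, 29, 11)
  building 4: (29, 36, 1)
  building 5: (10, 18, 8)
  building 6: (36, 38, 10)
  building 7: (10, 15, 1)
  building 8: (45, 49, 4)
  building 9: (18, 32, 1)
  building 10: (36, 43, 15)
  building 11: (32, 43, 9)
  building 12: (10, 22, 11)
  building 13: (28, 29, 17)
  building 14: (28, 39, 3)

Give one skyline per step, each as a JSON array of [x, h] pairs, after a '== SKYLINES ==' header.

== SKYLINES ==
[[2,11],[7,0]]
[[2,11],[10,0]]
[[2,11],[10,0],[28,11],[29,0]]
[[2,11],[10,0],[28,11],[29,1],[36,0]]
[[2,11],[10,8],[18,0],[28,11],[29,1],[36,0]]
[[2,11],[10,8],[18,0],[28,11],[29,1],[36,10],[38,0]]
[[2,11],[10,8],[18,0],[28,11],[29,1],[36,10],[38,0]]
[[2,11],[10,8],[18,0],[28,11],[29,1],[36,10],[38,0],[45,4],[49,0]]
[[2,11],[10,8],[18,1],[28,11],[29,1],[36,10],[38,0],[45,4],[49,0]]
[[2,11],[10,8],[18,1],[28,11],[29,1],[36,15],[43,0],[45,4],[49,0]]
[[2,11],[10,8],[18,1],[28,11],[29,1],[32,9],[36,15],[43,0],[45,4],[49,0]]
[[2,11],[22,1],[28,11],[29,1],[32,9],[36,15],[43,0],[45,4],[49,0]]
[[2,11],[22,1],[28,17],[29,1],[32,9],[36,15],[43,0],[45,4],[49,0]]
[[2,11],[22,1],[28,17],[29,3],[32,9],[36,15],[43,0],[45,4],[49,0]]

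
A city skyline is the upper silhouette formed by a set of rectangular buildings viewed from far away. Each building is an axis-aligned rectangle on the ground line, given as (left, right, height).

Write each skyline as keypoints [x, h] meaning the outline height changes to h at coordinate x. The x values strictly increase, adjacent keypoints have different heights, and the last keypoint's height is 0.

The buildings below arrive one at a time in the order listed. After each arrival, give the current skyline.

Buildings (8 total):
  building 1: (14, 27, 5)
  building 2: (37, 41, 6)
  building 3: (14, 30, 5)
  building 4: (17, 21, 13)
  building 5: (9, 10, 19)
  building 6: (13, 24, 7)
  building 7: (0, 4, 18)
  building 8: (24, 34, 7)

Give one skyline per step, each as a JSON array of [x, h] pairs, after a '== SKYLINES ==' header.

== SKYLINES ==
[[14,5],[27,0]]
[[14,5],[27,0],[37,6],[41,0]]
[[14,5],[30,0],[37,6],[41,0]]
[[14,5],[17,13],[21,5],[30,0],[37,6],[41,0]]
[[9,19],[10,0],[14,5],[17,13],[21,5],[30,0],[37,6],[41,0]]
[[9,19],[10,0],[13,7],[17,13],[21,7],[24,5],[30,0],[37,6],[41,0]]
[[0,18],[4,0],[9,19],[10,0],[13,7],[17,13],[21,7],[24,5],[30,0],[37,6],[41,0]]
[[0,18],[4,0],[9,19],[10,0],[13,7],[17,13],[21,7],[34,0],[37,6],[41,0]]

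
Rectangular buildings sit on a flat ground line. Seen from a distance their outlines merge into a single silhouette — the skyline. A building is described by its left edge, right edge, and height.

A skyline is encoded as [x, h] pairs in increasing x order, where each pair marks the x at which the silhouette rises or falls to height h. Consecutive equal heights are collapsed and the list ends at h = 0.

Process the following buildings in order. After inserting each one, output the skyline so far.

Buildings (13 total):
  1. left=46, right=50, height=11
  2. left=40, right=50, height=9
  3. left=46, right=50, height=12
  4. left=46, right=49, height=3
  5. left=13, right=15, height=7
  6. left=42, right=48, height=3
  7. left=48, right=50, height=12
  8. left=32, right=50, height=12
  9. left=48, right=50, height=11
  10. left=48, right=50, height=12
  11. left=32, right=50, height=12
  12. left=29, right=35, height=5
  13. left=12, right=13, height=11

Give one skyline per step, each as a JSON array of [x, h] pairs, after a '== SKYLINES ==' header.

== SKYLINES ==
[[46,11],[50,0]]
[[40,9],[46,11],[50,0]]
[[40,9],[46,12],[50,0]]
[[40,9],[46,12],[50,0]]
[[13,7],[15,0],[40,9],[46,12],[50,0]]
[[13,7],[15,0],[40,9],[46,12],[50,0]]
[[13,7],[15,0],[40,9],[46,12],[50,0]]
[[13,7],[15,0],[32,12],[50,0]]
[[13,7],[15,0],[32,12],[50,0]]
[[13,7],[15,0],[32,12],[50,0]]
[[13,7],[15,0],[32,12],[50,0]]
[[13,7],[15,0],[29,5],[32,12],[50,0]]
[[12,11],[13,7],[15,0],[29,5],[32,12],[50,0]]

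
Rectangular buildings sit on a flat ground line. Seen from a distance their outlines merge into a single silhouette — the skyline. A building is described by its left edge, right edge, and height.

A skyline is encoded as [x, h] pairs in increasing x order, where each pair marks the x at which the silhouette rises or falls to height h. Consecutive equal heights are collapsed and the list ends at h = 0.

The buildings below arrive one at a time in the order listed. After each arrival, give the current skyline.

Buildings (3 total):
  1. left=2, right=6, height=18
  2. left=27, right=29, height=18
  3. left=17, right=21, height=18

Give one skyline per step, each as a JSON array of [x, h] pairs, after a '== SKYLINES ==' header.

== SKYLINES ==
[[2,18],[6,0]]
[[2,18],[6,0],[27,18],[29,0]]
[[2,18],[6,0],[17,18],[21,0],[27,18],[29,0]]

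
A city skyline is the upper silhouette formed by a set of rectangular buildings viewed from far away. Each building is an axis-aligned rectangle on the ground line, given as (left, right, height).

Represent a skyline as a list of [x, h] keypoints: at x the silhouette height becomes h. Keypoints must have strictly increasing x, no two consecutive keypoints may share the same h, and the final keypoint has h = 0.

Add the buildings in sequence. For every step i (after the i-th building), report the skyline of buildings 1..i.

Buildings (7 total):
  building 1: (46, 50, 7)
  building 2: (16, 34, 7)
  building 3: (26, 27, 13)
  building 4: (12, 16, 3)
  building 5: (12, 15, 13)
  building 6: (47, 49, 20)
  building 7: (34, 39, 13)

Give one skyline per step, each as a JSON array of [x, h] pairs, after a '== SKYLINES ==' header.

== SKYLINES ==
[[46,7],[50,0]]
[[16,7],[34,0],[46,7],[50,0]]
[[16,7],[26,13],[27,7],[34,0],[46,7],[50,0]]
[[12,3],[16,7],[26,13],[27,7],[34,0],[46,7],[50,0]]
[[12,13],[15,3],[16,7],[26,13],[27,7],[34,0],[46,7],[50,0]]
[[12,13],[15,3],[16,7],[26,13],[27,7],[34,0],[46,7],[47,20],[49,7],[50,0]]
[[12,13],[15,3],[16,7],[26,13],[27,7],[34,13],[39,0],[46,7],[47,20],[49,7],[50,0]]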